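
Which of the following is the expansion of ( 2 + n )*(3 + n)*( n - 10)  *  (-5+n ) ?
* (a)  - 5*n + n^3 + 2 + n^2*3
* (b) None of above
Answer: b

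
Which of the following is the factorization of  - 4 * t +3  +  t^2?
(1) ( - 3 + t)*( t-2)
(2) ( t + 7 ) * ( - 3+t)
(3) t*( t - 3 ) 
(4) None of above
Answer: 4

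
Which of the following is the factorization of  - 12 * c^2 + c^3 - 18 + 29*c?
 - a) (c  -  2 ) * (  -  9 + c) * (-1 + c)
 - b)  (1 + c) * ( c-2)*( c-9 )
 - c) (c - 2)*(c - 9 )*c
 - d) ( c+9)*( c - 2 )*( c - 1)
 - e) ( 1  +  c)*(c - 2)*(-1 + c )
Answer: a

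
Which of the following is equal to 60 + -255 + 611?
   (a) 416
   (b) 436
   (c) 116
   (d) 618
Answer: a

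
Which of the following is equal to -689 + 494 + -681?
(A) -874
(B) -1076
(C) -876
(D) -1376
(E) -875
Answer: C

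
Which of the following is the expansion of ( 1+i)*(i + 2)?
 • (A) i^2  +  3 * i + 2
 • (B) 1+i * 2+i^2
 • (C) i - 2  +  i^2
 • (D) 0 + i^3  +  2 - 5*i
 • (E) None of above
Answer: A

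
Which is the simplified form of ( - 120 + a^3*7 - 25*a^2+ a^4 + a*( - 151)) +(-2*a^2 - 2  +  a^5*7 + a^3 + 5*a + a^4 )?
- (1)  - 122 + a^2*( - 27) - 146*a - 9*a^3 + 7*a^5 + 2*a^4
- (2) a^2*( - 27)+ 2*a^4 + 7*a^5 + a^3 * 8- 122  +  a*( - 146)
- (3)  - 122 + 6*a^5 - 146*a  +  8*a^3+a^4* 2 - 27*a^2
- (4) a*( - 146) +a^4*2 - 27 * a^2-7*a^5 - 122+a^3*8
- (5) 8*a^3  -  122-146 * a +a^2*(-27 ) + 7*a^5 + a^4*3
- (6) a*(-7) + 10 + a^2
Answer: 2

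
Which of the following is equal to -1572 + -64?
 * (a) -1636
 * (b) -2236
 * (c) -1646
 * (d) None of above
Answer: a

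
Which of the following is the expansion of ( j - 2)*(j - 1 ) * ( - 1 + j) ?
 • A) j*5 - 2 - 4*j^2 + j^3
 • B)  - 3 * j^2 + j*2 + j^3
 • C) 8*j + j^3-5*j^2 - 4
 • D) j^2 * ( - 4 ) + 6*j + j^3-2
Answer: A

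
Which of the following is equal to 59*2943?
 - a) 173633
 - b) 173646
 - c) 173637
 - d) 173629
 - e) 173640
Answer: c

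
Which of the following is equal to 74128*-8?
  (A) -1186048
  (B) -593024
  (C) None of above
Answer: B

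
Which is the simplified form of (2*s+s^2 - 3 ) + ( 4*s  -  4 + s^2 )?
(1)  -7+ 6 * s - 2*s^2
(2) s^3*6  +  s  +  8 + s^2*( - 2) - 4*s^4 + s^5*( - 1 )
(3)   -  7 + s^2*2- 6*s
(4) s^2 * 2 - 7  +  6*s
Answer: 4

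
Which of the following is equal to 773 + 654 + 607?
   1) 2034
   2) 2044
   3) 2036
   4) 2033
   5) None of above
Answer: 1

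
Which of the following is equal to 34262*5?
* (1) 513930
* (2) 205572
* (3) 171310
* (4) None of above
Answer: 3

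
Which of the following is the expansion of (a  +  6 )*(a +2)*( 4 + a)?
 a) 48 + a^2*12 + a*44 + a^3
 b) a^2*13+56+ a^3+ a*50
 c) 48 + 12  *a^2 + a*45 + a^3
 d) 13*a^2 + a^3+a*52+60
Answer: a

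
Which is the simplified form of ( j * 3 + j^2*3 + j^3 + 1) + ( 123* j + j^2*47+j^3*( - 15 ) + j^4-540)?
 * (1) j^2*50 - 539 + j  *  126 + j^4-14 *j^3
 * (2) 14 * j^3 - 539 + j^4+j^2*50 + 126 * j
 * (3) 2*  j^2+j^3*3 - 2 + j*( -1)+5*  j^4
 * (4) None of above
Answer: 1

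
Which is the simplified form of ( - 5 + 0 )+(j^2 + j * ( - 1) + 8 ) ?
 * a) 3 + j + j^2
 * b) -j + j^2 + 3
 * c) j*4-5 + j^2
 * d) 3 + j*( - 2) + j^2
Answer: b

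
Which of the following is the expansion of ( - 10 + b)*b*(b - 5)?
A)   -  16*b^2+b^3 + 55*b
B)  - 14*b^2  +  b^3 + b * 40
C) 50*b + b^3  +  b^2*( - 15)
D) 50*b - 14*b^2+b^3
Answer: C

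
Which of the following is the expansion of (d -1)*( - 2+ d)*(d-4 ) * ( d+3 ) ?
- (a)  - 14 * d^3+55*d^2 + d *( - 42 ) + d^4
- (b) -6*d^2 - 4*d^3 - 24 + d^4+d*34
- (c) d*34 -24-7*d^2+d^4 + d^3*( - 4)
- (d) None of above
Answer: c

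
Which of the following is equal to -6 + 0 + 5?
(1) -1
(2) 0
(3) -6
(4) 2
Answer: 1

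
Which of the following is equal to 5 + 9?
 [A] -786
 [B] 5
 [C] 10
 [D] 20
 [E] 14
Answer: E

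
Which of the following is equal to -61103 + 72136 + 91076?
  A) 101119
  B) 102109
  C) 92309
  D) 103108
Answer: B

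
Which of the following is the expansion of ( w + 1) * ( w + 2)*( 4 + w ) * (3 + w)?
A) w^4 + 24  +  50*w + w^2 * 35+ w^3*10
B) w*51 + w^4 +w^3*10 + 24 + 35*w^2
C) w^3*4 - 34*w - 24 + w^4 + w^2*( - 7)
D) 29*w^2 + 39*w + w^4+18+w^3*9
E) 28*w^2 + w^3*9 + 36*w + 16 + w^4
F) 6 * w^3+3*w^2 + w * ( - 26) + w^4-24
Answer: A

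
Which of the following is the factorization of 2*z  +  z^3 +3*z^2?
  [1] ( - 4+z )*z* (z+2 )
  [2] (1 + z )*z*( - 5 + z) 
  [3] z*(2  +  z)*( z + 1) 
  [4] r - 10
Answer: 3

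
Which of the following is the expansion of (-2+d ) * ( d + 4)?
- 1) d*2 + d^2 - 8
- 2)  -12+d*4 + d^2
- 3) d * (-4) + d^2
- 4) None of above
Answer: 1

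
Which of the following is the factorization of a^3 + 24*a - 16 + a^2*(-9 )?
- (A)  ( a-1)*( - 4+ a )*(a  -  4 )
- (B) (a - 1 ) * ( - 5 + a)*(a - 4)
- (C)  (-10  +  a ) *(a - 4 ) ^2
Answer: A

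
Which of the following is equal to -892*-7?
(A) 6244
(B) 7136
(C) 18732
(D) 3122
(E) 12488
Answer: A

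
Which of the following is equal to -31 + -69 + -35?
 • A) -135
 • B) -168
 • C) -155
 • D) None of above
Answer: A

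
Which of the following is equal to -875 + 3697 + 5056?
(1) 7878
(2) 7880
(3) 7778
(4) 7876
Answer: 1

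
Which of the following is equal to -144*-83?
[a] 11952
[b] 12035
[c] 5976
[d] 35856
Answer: a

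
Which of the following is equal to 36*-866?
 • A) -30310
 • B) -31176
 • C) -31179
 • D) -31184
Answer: B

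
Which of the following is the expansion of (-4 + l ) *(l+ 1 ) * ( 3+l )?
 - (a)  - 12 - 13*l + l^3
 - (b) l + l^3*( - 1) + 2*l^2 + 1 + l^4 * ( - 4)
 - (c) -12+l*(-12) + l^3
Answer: a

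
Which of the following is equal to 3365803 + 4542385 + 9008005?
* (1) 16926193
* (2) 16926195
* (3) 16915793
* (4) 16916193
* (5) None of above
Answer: 4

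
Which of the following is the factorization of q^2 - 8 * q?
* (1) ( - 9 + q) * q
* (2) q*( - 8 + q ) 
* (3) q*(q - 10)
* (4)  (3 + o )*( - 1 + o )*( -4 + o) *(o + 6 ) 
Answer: 2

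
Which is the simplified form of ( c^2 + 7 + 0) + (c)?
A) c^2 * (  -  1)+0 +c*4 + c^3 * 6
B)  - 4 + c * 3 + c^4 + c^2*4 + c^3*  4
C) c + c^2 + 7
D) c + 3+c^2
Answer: C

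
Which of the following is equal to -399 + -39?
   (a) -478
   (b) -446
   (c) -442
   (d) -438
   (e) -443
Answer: d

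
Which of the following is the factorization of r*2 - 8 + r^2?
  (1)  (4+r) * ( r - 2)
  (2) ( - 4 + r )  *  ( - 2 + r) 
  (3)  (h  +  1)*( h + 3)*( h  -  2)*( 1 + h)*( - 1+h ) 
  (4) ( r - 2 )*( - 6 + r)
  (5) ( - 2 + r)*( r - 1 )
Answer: 1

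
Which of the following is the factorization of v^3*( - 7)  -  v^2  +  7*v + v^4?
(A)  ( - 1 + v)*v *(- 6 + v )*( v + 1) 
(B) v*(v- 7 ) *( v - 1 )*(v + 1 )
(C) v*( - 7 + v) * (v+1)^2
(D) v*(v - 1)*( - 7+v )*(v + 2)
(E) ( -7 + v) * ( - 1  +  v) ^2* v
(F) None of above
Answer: B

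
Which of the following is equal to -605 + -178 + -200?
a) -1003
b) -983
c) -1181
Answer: b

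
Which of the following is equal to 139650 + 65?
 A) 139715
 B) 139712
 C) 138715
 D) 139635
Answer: A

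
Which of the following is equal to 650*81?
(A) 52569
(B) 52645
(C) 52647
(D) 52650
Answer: D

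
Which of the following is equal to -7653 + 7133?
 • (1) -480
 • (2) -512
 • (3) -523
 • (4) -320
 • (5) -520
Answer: 5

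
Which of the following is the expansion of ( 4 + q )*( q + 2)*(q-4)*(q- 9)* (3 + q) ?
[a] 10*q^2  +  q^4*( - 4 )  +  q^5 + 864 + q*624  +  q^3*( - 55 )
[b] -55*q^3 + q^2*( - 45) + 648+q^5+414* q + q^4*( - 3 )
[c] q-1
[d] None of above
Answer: a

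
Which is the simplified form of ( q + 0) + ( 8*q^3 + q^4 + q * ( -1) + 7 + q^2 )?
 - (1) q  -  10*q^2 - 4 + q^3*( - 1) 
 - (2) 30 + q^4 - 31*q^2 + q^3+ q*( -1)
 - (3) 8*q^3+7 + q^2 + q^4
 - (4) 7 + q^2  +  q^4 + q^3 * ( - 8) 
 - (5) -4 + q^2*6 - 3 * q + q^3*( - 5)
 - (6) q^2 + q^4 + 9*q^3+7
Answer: 3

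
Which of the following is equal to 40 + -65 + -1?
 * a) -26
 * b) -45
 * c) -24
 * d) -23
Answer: a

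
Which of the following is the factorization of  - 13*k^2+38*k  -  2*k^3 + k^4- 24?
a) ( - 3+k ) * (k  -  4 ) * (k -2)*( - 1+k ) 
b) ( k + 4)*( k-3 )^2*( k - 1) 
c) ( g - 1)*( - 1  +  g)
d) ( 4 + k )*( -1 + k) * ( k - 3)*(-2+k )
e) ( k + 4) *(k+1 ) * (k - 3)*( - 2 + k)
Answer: d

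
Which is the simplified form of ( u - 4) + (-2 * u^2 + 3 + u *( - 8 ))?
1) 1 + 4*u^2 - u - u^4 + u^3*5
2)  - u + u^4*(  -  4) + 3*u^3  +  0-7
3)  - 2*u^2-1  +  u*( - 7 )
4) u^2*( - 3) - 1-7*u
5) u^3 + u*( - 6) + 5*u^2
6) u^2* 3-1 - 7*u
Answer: 3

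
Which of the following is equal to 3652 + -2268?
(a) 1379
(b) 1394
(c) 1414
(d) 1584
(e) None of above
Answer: e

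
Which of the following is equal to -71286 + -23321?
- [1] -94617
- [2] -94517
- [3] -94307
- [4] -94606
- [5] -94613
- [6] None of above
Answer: 6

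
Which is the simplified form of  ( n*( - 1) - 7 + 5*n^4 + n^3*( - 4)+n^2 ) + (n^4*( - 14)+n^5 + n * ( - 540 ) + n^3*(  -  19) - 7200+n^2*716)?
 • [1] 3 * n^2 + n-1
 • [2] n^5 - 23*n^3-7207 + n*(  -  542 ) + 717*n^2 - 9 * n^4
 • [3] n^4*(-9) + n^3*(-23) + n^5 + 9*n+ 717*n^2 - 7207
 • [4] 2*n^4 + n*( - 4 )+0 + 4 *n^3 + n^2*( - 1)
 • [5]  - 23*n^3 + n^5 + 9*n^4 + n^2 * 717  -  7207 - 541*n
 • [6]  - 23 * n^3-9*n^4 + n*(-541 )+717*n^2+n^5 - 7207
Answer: 6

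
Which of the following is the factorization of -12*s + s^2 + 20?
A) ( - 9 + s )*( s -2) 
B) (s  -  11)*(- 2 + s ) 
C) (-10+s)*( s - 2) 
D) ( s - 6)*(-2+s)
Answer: C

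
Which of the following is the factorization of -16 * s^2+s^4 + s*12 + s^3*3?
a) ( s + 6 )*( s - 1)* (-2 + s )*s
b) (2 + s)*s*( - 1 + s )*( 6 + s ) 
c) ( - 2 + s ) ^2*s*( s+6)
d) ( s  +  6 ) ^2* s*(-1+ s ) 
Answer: a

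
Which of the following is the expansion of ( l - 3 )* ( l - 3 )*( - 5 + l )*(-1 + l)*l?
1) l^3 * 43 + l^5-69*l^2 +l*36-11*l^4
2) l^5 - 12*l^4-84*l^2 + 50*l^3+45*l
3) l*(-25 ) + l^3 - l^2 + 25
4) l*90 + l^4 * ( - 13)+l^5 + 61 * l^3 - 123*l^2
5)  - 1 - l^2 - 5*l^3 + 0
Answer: 2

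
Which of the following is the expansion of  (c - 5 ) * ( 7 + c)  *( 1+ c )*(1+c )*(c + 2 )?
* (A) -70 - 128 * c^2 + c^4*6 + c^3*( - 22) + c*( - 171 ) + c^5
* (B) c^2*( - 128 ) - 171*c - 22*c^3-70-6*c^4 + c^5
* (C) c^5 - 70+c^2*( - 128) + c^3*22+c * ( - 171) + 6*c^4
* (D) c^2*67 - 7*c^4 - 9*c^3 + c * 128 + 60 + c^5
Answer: A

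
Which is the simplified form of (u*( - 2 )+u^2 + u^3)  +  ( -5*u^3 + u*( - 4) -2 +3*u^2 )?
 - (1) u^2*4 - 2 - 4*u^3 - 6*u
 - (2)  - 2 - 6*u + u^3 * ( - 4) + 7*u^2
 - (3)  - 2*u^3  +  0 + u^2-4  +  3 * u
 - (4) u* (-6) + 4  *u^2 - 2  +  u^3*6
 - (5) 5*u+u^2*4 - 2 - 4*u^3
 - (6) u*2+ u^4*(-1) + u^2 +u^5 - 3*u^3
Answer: 1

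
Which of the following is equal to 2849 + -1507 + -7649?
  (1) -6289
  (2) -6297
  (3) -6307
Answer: 3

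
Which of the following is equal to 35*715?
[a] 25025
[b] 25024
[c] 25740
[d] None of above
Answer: a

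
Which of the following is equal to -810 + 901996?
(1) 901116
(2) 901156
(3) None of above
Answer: 3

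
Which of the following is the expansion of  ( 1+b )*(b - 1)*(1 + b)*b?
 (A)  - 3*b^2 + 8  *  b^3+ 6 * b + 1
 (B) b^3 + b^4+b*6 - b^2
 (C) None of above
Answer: C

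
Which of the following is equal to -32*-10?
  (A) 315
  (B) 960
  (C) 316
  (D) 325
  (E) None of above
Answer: E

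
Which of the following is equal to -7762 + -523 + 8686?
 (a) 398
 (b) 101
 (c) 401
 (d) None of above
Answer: c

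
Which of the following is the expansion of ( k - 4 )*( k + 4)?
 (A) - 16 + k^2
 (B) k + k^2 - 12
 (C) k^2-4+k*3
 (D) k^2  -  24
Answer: A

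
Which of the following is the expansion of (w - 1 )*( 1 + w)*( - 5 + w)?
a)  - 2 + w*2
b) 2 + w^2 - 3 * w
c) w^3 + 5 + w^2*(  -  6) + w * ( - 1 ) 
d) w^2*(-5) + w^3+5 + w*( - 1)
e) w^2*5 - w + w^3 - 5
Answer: d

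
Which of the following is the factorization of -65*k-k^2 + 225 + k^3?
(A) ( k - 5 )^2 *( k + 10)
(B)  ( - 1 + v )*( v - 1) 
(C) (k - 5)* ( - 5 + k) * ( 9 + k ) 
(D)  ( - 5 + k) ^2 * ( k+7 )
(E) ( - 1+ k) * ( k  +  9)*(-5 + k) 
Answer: C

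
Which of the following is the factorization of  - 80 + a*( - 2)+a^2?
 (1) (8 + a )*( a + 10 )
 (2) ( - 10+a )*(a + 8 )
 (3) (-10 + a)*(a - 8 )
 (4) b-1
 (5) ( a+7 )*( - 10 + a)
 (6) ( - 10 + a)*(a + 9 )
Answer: 2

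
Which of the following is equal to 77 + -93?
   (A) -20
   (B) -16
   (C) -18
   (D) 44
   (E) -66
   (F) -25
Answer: B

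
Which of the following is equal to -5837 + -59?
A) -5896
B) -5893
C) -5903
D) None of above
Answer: A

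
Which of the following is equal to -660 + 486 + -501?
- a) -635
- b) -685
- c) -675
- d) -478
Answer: c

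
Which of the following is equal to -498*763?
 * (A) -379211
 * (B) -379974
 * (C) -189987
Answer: B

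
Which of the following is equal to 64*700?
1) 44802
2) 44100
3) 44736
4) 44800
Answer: 4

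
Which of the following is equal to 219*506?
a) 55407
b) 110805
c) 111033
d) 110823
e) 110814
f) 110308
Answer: e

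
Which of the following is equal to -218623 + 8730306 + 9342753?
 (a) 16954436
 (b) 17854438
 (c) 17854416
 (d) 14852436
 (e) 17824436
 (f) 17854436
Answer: f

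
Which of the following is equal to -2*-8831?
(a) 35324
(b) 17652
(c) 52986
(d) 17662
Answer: d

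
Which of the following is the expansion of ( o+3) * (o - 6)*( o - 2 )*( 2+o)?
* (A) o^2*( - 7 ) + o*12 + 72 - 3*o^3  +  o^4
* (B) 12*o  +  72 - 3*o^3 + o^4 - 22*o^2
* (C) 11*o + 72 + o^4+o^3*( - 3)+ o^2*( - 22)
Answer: B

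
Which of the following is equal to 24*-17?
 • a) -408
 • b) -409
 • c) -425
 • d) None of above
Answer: a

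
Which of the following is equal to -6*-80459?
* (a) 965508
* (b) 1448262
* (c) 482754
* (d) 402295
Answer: c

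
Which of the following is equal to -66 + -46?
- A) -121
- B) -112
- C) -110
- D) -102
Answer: B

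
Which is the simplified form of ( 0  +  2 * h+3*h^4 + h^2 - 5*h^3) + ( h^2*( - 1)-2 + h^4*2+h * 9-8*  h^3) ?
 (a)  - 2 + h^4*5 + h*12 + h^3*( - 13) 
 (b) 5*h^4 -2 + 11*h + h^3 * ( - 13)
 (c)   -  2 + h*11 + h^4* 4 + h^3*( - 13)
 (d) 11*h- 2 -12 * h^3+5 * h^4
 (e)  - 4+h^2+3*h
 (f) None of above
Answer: b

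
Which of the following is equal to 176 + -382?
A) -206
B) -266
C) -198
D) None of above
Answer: A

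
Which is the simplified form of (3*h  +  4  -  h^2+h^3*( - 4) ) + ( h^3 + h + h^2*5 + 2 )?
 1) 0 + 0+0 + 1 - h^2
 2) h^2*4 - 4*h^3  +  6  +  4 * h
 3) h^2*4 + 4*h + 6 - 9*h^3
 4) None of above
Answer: 4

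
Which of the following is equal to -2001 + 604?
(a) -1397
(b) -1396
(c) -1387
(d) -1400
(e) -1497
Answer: a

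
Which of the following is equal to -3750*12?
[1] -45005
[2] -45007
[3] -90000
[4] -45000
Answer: 4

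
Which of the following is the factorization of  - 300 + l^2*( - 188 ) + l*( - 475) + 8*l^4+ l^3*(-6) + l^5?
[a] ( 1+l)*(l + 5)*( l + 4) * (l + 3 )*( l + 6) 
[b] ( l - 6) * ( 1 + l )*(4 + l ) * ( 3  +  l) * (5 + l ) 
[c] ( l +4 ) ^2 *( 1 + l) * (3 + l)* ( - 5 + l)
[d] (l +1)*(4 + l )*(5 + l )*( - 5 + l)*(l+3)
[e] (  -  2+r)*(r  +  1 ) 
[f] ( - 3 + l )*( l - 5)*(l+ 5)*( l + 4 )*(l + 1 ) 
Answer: d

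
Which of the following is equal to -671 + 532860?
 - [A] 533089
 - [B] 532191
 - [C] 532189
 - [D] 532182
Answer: C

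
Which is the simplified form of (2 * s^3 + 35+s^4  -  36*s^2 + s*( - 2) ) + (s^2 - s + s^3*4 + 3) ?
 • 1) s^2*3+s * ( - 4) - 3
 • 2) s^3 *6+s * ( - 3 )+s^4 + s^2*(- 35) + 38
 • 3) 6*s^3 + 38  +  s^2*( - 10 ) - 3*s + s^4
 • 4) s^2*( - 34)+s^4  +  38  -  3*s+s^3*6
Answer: 2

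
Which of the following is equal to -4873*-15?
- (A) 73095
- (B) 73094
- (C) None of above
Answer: A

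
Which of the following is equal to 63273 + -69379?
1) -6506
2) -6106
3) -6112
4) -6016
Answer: 2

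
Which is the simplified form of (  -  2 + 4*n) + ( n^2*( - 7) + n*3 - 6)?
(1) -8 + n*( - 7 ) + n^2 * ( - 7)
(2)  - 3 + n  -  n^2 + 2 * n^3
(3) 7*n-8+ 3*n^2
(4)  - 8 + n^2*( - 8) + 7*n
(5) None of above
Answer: 5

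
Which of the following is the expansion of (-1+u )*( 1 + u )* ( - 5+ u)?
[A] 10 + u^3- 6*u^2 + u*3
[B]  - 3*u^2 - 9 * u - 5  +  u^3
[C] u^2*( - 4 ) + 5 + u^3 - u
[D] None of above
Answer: D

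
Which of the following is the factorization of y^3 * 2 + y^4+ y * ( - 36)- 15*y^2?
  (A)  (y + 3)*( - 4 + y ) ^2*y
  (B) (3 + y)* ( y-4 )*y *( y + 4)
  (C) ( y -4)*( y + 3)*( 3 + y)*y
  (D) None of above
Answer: C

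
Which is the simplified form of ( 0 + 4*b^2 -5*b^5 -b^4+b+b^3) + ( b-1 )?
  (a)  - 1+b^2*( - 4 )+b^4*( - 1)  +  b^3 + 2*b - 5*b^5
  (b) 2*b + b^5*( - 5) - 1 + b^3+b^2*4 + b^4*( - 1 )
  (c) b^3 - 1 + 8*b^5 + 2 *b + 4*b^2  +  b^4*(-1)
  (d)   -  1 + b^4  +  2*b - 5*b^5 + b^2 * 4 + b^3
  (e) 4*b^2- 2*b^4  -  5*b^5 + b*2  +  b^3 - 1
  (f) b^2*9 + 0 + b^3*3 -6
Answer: b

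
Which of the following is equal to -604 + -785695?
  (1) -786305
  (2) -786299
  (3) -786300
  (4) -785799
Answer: 2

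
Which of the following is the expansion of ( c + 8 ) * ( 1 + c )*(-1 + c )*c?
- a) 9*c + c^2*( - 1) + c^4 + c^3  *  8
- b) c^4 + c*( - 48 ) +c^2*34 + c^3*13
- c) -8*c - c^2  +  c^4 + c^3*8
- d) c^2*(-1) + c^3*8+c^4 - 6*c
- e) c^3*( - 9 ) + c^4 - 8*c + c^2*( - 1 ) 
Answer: c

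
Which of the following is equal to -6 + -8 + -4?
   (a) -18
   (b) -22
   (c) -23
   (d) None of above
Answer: a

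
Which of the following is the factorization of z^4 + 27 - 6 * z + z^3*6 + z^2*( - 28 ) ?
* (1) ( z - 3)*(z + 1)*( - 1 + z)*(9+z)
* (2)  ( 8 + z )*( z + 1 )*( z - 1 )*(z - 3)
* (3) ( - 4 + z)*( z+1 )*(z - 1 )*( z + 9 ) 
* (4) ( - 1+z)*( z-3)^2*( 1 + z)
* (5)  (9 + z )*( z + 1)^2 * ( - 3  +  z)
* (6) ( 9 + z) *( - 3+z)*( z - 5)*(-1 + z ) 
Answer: 1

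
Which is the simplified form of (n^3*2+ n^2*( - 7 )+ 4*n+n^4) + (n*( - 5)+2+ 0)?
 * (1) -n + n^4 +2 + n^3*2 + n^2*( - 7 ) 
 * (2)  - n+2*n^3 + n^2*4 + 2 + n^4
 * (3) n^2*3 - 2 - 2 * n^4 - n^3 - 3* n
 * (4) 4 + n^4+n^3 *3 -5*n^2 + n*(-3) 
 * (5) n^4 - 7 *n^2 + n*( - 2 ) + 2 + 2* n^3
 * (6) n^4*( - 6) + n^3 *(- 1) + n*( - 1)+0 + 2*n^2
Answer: 1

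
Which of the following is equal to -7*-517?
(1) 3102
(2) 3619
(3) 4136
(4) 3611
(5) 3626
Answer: 2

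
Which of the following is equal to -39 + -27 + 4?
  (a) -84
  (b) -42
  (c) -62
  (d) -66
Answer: c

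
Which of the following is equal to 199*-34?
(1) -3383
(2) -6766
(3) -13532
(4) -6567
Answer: 2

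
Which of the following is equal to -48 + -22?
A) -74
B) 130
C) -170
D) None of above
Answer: D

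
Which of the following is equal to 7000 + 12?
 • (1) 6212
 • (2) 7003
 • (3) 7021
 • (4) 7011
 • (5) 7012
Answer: 5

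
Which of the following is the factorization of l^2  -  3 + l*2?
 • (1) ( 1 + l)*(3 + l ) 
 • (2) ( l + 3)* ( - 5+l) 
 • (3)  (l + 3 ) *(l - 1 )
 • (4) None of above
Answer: 3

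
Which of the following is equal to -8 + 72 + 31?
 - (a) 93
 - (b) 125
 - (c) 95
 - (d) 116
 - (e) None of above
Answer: c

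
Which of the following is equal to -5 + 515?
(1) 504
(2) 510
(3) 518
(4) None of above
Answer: 2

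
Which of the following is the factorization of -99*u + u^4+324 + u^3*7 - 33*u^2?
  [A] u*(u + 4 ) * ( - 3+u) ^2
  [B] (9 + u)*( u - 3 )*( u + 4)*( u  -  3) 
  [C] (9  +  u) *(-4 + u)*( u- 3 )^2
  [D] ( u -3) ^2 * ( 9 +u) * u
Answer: B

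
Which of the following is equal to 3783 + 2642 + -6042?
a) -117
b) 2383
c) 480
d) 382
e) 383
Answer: e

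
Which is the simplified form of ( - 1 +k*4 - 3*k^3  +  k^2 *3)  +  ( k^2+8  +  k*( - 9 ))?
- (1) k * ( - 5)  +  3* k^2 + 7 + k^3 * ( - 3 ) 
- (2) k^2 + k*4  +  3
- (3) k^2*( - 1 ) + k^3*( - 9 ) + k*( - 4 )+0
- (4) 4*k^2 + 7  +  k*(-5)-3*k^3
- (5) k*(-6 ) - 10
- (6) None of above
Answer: 4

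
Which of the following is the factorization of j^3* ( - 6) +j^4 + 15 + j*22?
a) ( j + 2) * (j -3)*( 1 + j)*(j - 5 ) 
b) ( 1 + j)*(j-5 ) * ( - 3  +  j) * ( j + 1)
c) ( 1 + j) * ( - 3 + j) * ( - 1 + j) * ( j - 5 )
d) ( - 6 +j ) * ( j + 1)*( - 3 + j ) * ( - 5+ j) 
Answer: b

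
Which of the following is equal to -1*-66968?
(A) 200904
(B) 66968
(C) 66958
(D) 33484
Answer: B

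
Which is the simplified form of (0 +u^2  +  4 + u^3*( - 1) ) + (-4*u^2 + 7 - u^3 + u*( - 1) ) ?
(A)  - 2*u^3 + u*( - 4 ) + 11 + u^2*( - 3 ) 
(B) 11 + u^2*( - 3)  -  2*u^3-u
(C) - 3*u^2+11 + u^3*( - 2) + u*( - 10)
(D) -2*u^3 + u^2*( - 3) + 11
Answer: B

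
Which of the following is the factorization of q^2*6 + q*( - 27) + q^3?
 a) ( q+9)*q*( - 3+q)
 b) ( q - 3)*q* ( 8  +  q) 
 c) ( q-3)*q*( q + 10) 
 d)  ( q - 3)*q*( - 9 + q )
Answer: a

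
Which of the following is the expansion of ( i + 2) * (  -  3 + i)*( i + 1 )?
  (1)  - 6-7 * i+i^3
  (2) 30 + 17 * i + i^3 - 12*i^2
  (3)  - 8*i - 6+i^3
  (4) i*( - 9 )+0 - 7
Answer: 1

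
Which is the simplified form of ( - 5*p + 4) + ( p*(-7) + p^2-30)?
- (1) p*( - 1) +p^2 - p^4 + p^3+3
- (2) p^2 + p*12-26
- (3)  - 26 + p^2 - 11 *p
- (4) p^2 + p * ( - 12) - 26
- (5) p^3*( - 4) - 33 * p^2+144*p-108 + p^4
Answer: 4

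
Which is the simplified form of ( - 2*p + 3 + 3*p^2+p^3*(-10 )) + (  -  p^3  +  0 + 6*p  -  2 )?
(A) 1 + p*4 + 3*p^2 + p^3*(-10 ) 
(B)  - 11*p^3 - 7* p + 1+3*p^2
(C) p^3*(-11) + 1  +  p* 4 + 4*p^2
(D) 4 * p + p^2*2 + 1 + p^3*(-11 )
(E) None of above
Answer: E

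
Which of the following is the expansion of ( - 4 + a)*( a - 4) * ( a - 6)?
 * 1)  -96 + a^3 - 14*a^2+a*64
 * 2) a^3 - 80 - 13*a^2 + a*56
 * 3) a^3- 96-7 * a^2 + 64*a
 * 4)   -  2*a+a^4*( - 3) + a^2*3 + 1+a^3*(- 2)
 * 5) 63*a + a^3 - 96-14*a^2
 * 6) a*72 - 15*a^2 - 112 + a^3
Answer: 1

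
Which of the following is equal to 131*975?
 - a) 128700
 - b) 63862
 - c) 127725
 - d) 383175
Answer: c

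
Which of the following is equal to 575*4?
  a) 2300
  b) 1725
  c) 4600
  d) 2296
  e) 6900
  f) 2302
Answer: a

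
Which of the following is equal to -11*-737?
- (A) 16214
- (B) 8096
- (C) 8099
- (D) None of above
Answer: D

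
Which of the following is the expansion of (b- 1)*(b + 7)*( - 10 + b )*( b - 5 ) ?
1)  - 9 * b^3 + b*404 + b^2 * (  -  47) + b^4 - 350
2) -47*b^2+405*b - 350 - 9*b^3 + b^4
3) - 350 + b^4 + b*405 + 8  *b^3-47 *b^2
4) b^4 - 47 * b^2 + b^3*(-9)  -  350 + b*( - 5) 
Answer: 2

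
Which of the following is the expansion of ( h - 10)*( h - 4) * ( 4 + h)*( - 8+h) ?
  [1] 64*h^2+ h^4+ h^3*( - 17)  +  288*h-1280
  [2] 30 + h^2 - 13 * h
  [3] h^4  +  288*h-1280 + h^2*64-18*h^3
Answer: 3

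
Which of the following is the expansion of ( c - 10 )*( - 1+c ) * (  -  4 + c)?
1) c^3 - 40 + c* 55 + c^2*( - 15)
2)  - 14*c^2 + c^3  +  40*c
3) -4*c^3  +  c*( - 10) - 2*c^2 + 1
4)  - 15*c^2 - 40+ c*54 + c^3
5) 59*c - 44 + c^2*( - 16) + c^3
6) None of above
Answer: 4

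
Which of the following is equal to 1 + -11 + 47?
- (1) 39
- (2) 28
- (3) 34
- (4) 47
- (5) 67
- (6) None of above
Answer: 6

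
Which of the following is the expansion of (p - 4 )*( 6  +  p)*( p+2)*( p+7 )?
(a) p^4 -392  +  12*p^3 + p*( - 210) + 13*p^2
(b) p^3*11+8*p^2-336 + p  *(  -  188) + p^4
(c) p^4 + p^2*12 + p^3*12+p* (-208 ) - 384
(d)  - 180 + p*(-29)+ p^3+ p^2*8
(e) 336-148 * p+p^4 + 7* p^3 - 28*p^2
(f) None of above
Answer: b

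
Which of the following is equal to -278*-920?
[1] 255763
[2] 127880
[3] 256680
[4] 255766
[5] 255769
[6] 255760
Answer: 6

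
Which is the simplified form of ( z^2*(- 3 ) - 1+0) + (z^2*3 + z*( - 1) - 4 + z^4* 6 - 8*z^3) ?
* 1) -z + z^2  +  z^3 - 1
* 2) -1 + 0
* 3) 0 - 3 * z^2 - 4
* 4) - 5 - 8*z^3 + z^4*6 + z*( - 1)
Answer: 4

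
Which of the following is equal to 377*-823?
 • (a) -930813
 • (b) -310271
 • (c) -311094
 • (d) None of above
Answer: b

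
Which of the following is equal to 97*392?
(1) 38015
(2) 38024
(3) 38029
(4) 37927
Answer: 2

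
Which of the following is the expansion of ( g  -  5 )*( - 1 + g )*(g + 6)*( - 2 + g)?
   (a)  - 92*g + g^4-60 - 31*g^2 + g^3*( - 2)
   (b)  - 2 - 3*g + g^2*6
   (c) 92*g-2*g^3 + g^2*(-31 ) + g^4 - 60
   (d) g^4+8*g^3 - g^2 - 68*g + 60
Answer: c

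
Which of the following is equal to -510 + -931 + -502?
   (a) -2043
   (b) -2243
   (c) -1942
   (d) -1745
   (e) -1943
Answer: e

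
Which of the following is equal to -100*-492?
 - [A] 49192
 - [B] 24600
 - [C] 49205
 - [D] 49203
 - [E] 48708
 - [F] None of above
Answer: F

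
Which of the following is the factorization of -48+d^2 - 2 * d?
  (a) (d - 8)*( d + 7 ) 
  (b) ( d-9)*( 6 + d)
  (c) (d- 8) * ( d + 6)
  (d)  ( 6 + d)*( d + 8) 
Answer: c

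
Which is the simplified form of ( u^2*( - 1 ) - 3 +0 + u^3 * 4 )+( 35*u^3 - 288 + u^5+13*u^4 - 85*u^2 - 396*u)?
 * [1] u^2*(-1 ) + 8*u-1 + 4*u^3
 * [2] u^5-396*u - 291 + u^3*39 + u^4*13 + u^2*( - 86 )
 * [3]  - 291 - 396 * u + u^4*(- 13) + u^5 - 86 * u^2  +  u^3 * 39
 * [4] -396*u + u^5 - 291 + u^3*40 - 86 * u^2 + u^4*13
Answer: 2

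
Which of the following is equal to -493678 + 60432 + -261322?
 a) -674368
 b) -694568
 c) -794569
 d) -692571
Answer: b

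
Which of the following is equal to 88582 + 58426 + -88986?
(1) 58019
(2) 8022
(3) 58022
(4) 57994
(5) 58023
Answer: 3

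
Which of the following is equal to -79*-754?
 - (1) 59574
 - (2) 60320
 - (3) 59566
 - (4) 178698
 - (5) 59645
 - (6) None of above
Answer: 3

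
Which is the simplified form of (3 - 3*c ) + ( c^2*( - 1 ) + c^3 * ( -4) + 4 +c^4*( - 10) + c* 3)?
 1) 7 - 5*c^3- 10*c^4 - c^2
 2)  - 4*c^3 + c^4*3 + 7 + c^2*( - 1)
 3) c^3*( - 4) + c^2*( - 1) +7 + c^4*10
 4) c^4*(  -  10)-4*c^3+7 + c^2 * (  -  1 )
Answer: 4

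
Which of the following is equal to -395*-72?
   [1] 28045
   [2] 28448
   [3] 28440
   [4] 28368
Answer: 3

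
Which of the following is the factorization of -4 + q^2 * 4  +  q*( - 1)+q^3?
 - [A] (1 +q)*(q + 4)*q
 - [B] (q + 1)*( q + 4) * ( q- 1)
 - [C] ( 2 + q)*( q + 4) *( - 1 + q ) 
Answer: B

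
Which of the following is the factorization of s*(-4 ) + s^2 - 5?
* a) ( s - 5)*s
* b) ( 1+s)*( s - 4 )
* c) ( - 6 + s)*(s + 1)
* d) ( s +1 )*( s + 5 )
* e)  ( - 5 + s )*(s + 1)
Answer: e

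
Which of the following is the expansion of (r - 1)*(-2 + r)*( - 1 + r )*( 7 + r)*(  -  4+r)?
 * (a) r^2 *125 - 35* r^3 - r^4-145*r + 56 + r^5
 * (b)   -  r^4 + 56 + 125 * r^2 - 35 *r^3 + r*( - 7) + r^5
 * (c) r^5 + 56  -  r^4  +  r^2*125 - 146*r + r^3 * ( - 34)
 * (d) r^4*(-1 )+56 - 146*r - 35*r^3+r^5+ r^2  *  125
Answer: d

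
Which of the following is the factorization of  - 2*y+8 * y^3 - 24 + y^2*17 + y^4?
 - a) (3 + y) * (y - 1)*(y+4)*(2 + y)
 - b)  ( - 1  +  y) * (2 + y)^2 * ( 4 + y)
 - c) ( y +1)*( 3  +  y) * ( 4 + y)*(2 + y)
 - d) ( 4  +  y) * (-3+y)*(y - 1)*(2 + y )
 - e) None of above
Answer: a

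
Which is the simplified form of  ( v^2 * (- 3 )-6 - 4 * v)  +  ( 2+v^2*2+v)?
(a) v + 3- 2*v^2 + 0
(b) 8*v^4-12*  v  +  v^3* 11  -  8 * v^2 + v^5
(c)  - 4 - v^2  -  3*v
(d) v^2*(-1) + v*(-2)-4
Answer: c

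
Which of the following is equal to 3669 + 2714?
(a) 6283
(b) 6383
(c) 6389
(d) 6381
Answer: b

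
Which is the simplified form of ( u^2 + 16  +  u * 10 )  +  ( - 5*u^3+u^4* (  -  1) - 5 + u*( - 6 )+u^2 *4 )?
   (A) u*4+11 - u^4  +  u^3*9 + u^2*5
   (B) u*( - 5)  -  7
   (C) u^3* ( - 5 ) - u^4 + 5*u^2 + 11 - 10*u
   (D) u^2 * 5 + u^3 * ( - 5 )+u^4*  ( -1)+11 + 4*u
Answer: D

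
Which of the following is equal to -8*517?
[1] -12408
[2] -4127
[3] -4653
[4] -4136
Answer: 4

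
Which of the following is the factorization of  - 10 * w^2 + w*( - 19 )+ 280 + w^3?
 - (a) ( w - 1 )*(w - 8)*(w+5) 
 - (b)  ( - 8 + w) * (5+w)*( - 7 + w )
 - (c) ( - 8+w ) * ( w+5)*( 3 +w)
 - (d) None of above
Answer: b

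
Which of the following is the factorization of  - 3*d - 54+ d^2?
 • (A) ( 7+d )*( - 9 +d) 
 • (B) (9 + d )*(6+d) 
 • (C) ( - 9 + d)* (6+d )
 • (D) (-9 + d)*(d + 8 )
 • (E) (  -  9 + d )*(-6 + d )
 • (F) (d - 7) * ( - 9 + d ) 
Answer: C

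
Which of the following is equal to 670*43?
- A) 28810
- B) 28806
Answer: A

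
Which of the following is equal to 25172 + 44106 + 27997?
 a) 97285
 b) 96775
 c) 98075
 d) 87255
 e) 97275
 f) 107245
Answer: e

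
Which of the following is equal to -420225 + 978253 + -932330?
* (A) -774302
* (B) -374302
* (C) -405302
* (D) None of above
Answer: B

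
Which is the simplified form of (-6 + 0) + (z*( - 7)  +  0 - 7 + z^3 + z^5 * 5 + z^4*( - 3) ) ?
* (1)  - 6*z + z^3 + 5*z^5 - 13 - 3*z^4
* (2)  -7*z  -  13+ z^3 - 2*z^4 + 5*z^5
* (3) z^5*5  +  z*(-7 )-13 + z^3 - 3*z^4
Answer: 3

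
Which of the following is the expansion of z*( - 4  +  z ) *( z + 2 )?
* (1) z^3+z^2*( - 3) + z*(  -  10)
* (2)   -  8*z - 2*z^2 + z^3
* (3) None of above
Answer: 2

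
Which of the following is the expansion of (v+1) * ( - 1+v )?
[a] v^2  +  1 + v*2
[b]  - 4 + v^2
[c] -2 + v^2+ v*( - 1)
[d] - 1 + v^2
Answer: d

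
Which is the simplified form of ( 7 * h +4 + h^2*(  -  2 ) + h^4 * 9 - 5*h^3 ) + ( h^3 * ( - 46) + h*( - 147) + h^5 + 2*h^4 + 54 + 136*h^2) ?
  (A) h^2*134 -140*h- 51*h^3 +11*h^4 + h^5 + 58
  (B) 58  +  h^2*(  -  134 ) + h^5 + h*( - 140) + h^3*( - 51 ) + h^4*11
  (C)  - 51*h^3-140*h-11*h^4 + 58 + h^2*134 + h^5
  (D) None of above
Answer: A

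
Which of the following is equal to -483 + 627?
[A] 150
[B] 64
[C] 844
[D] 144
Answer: D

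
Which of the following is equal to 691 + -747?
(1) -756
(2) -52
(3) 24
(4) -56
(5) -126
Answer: 4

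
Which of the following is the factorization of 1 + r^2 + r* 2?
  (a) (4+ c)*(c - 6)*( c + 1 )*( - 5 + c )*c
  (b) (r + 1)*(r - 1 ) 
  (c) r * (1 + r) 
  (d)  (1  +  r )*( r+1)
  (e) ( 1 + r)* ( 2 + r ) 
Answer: d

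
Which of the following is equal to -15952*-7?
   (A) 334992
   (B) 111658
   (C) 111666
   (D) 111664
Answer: D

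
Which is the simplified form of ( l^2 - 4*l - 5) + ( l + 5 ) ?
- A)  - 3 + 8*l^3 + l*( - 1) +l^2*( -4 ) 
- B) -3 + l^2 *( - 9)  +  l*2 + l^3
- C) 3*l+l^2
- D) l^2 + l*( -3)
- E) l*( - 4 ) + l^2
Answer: D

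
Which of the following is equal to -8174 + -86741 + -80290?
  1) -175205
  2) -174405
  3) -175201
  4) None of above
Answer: 1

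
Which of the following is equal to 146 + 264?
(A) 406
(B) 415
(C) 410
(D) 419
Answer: C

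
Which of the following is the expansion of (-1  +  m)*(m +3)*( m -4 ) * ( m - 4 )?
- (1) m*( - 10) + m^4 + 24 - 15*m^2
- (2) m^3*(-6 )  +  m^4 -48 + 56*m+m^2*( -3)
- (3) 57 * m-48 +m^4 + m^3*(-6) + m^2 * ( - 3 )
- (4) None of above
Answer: 2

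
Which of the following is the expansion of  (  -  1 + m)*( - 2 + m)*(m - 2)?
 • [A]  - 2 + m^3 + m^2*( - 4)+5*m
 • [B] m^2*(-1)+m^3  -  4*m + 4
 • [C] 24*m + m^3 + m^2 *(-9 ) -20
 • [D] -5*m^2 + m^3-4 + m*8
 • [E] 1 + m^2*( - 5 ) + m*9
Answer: D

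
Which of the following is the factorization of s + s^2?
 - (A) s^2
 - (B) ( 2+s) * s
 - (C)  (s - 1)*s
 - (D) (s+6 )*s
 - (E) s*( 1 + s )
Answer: E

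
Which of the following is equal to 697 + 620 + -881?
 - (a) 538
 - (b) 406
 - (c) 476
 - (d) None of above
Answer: d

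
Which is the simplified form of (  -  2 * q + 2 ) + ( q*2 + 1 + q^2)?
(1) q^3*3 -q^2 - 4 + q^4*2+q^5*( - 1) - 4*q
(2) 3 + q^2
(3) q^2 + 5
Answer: 2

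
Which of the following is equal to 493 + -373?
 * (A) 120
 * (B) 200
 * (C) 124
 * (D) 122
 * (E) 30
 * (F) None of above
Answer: A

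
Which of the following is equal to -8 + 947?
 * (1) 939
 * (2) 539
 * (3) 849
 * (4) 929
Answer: 1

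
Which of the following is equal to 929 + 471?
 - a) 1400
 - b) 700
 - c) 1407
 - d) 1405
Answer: a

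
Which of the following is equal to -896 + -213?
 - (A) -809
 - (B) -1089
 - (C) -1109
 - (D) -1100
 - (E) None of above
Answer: C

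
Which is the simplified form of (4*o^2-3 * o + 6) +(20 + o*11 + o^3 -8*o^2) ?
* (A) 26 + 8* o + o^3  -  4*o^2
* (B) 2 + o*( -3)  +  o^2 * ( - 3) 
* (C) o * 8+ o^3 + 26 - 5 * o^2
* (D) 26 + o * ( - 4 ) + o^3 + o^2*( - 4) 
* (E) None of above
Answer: A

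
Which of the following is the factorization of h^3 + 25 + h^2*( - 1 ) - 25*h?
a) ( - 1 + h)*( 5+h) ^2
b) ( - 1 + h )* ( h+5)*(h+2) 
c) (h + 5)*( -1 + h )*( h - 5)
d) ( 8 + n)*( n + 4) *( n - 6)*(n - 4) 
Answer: c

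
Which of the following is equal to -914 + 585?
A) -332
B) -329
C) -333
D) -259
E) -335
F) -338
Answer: B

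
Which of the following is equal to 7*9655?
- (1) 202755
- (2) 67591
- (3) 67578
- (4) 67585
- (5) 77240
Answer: 4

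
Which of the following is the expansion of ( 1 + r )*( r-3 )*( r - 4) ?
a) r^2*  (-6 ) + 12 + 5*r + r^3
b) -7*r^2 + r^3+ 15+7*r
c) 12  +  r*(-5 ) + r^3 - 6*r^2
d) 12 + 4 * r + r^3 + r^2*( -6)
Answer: a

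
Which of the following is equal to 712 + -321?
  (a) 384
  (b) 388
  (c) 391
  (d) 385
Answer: c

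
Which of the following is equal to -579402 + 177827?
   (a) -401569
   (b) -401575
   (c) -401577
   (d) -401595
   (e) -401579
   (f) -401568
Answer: b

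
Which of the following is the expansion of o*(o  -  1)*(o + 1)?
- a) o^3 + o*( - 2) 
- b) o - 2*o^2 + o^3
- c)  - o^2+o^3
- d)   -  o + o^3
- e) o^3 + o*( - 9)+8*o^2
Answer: d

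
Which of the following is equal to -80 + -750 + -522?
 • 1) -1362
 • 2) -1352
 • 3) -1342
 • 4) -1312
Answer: 2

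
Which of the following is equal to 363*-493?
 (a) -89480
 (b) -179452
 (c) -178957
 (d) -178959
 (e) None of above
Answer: d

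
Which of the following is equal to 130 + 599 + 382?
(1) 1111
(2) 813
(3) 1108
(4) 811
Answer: 1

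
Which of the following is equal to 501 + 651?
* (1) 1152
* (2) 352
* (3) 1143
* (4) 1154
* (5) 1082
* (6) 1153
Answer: 1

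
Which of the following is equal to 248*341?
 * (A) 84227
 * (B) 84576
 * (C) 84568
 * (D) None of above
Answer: C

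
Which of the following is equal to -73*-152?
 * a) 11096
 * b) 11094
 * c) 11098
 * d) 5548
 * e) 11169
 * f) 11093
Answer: a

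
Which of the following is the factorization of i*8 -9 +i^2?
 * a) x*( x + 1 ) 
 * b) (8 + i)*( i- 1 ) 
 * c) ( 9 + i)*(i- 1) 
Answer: c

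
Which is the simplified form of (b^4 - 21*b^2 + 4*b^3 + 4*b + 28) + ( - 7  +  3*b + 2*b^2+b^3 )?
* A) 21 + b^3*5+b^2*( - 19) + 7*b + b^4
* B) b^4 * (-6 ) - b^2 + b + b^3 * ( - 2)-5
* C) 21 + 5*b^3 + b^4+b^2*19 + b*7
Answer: A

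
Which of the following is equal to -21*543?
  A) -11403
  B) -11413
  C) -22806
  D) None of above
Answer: A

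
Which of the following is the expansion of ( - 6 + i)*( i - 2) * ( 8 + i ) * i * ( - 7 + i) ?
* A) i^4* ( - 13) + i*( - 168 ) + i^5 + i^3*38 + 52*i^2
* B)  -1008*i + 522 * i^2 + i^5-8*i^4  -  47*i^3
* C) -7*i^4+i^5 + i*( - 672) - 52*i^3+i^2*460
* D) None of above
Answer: C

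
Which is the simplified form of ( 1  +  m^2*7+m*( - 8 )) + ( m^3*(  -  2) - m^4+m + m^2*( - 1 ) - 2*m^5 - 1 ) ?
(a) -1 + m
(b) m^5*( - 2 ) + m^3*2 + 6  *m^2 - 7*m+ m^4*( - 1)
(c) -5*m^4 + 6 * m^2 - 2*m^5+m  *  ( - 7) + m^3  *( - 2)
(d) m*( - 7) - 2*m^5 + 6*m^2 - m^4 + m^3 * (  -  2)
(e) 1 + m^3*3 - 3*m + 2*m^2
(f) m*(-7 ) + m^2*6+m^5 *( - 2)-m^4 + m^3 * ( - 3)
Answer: d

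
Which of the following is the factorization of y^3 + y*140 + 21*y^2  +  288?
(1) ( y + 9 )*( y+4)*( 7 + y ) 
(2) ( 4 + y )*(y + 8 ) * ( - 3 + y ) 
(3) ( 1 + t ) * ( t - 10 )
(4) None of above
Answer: 4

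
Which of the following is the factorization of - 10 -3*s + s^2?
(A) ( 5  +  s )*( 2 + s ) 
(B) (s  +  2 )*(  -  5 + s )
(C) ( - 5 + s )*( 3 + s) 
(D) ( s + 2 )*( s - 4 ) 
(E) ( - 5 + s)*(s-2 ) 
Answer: B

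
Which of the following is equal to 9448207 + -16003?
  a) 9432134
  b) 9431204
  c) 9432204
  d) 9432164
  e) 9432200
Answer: c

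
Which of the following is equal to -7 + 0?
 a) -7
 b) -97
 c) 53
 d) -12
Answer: a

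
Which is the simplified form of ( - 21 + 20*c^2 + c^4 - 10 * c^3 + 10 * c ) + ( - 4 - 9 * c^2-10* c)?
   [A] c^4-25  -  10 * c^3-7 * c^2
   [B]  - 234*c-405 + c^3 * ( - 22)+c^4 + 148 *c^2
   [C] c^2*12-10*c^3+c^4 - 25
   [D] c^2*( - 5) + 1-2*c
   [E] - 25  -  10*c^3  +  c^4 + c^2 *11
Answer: E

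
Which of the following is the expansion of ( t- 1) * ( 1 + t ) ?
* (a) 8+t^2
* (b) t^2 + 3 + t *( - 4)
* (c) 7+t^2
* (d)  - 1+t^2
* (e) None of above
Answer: d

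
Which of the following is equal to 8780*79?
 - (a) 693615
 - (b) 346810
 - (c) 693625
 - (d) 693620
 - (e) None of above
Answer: d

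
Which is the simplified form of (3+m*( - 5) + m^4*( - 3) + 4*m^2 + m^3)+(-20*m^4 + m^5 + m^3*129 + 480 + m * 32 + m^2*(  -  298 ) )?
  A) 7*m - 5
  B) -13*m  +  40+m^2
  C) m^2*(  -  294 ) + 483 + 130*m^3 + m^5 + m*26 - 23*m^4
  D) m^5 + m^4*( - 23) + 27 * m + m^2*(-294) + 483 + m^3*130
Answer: D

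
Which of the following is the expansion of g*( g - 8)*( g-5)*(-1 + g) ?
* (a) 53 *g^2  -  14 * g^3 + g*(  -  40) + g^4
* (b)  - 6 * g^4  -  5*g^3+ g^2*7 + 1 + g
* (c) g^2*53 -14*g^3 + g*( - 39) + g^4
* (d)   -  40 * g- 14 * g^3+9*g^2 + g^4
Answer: a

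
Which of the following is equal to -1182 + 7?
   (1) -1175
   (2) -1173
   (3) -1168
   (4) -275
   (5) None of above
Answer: 1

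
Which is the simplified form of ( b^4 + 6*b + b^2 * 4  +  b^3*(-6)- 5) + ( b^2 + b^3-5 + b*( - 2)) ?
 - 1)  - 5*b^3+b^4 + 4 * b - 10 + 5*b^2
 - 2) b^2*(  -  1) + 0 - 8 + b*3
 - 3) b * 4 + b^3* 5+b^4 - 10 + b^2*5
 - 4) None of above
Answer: 1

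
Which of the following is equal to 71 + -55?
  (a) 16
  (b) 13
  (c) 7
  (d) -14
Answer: a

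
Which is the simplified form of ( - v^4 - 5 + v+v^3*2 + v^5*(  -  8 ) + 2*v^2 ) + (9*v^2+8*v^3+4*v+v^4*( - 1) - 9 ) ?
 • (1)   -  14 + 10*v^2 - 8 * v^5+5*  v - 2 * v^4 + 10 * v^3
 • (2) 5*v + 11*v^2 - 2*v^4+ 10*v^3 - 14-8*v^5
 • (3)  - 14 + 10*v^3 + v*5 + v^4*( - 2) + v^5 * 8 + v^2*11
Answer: 2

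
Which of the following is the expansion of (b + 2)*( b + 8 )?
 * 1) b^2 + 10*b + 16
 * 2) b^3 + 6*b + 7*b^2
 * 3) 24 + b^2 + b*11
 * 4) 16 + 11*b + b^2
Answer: 1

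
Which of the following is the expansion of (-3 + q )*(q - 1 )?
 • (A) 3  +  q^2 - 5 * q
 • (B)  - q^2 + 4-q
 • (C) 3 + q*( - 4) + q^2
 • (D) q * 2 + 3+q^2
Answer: C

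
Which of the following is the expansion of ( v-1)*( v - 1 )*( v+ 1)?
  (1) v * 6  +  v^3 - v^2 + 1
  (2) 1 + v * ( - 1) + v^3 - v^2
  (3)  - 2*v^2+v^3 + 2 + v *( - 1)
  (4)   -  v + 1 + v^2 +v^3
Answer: 2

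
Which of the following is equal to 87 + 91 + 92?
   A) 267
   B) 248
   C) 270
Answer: C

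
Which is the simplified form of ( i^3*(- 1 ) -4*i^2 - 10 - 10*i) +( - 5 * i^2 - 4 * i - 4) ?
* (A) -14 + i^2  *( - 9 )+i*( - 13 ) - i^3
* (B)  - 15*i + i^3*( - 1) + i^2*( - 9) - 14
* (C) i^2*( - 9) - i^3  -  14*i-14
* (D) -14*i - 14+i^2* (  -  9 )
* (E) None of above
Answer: C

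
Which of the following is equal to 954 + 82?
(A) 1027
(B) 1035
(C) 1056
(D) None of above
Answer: D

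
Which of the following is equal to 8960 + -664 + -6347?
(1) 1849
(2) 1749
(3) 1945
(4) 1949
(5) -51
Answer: 4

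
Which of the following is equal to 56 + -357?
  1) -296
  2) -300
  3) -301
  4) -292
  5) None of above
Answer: 3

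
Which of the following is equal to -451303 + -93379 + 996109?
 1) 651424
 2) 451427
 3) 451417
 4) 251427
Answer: 2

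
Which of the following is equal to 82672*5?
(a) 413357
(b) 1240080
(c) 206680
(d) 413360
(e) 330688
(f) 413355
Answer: d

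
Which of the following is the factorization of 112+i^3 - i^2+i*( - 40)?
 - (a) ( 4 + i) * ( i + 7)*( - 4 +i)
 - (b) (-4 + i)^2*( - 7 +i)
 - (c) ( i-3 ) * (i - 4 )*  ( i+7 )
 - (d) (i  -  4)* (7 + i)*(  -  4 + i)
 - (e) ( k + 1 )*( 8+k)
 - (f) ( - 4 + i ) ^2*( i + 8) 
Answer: d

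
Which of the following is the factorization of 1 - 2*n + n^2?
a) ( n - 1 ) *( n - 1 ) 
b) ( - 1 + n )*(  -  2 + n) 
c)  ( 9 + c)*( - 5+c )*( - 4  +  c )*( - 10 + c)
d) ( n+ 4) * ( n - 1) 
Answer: a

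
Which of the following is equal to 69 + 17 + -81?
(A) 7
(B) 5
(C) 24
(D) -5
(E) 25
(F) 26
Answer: B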